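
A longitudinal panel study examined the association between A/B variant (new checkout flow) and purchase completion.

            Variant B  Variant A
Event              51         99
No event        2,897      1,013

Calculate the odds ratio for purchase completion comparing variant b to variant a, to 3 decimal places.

0.180

Reading the table with exposure as columns: a = 51 (Variant B, case), b = 2897 (Variant B, non-case), c = 99 (Variant A, case), d = 1013.
OR = (a·d)/(b·c) = (51 × 1013) / (2897 × 99) = 51663 / 286803 = 0.18013
Exposure is associated with lower odds of purchase completion (OR = 0.18 < 1).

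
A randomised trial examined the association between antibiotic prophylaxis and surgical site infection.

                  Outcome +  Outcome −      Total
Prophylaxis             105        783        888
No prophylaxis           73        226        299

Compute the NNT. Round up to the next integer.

8

Risk in treated group = 105/888 = 0.11824; risk in control = 73/299 = 0.24415.
Absolute risk reduction = 0.24415 − 0.11824 = 0.12590
NNT = 1 / ARR = 1 / 0.12590 = 7.943 → round up → 8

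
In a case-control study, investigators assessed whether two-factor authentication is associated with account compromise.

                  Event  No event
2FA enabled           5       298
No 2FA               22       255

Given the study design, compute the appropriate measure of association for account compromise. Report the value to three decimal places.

Cells: a = 5, b = 298, c = 22, d = 255.
This is a case-control study: participants were sampled on outcome status, so risks in the source population cannot be estimated directly — relative risk is not valid here. The odds ratio is the appropriate measure.
OR = (a·d)/(b·c) = (5 × 255) / (298 × 22) = 1275 / 6556 = 0.19448

0.194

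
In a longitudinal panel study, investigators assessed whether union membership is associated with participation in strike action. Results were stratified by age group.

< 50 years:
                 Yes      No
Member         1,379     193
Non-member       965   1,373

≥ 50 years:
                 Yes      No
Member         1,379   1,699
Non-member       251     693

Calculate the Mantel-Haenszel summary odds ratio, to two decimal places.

4.70

OR_MH = Σ(aᵢdᵢ/nᵢ) / Σ(bᵢcᵢ/nᵢ), where nᵢ is the stratum total.
Stratum 1 (< 50 years): n = 3910; a·d/n = 1379·1373/3910 = 484.2371; b·c/n = 193·965/3910 = 47.6330
Stratum 2 (≥ 50 years): n = 4022; a·d/n = 1379·693/4022 = 237.6049; b·c/n = 1699·251/4022 = 106.0291
OR_MH = (484.2371 + 237.6049) / (47.6330 + 106.0291) = 721.8420 / 153.6621 = 4.69759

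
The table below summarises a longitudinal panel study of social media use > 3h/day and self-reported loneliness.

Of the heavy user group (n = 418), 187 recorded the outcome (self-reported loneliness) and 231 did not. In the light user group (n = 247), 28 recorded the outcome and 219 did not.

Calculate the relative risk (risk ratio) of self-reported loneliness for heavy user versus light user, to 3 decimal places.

3.946

From the description: a = 187, b = 231, c = 28, d = 219.
Risk in exposed = 187/418 = 0.44737; risk in unexposed = 28/247 = 0.11336.
RR = 0.44737 / 0.11336 = 3.94643
The risk among the exposed is 3.95 times that among the unexposed.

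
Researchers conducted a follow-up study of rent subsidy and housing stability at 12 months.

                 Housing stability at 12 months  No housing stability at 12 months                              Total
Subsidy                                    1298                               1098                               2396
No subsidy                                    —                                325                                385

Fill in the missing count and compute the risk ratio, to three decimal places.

The missing cell is in the unexposed row: 385 − 325 = 60.
So a = 1298, b = 1098, c = 60, d = 325.
RR = [a/(a+b)] / [c/(c+d)] = (1298/2396) / (60/385) = 0.54174/0.15584 = 3.47614

3.476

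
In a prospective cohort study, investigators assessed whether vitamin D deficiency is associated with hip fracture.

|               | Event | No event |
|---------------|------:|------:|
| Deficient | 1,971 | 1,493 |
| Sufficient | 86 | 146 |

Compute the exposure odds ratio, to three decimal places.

2.241

Cells: a = 1971, b = 1493, c = 86, d = 146.
OR = (a·d)/(b·c) = (1971 × 146) / (1493 × 86) = 287766 / 128398 = 2.24120
The odds of hip fracture are about 2.24 times as high in the deficient group.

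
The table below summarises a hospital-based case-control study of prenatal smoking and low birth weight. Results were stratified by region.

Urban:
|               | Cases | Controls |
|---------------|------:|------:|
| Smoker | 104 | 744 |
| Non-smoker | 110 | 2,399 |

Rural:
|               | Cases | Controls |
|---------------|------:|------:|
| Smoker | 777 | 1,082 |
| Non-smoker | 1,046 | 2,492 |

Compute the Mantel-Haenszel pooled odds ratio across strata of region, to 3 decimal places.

1.850

OR_MH = Σ(aᵢdᵢ/nᵢ) / Σ(bᵢcᵢ/nᵢ), where nᵢ is the stratum total.
Stratum 1 (Urban): n = 3357; a·d/n = 104·2399/3357 = 74.3211; b·c/n = 744·110/3357 = 24.3789
Stratum 2 (Rural): n = 5397; a·d/n = 777·2492/5397 = 358.7704; b·c/n = 1082·1046/5397 = 209.7039
OR_MH = (74.3211 + 358.7704) / (24.3789 + 209.7039) = 433.0915 / 234.0828 = 1.85016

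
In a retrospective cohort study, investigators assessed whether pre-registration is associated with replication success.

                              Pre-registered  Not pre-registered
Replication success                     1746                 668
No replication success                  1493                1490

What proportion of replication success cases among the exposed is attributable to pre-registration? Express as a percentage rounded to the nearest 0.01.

Reading the table with exposure as columns: a = 1746 (Pre-registered, case), b = 1493 (Pre-registered, non-case), c = 668 (Not pre-registered, case), d = 1490.
Risk in exposed = 1746/3239 = 0.53906; risk in unexposed = 668/2158 = 0.30955.
RR = 0.53906/0.30955 = 1.74144
AR% = (RR − 1)/RR × 100 = (1.74144 − 1)/1.74144 × 100 = 42.5762%

42.58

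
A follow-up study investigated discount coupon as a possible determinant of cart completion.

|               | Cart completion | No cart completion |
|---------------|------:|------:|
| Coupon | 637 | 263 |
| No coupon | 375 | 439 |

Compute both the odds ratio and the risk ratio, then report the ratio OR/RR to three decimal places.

1.846

Cells: a = 637, b = 263, c = 375, d = 439.
OR = (637·439)/(263·375) = 279643/98625 = 2.83542
Risk in exposed = 637/900 = 0.70778; risk in unexposed = 375/814 = 0.46069; RR = 1.53635
OR/RR = 2.83542 / 1.53635 = 1.84555
The outcome is not rare, so the OR lies further from 1 than the RR.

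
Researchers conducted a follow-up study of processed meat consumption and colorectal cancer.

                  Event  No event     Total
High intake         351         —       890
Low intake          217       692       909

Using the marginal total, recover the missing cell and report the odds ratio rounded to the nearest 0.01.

2.08

The missing cell is in the exposed row: 890 − 351 = 539.
So a = 351, b = 539, c = 217, d = 692.
OR = (a·d)/(b·c) = (351 × 692) / (539 × 217) = 242892 / 116963 = 2.07666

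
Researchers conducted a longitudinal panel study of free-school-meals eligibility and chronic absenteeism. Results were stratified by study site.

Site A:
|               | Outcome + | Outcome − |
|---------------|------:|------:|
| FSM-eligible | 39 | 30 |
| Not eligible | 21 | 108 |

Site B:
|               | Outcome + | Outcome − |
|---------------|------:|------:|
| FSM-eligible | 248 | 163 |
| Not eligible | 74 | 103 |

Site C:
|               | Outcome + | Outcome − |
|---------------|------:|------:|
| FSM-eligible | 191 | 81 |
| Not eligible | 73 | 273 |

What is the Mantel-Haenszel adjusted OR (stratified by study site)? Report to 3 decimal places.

4.482

OR_MH = Σ(aᵢdᵢ/nᵢ) / Σ(bᵢcᵢ/nᵢ), where nᵢ is the stratum total.
Stratum 1 (Site A): n = 198; a·d/n = 39·108/198 = 21.2727; b·c/n = 30·21/198 = 3.1818
Stratum 2 (Site B): n = 588; a·d/n = 248·103/588 = 43.4422; b·c/n = 163·74/588 = 20.5136
Stratum 3 (Site C): n = 618; a·d/n = 191·273/618 = 84.3738; b·c/n = 81·73/618 = 9.5680
OR_MH = (21.2727 + 43.4422 + 84.3738) / (3.1818 + 20.5136 + 9.5680) = 149.0887 / 33.2634 = 4.48207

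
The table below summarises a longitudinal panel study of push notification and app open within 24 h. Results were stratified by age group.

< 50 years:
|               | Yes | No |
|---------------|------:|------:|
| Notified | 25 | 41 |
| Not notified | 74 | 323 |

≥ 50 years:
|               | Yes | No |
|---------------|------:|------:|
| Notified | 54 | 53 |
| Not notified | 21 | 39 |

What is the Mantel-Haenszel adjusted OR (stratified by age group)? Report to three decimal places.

OR_MH = Σ(aᵢdᵢ/nᵢ) / Σ(bᵢcᵢ/nᵢ), where nᵢ is the stratum total.
Stratum 1 (< 50 years): n = 463; a·d/n = 25·323/463 = 17.4406; b·c/n = 41·74/463 = 6.5529
Stratum 2 (≥ 50 years): n = 167; a·d/n = 54·39/167 = 12.6108; b·c/n = 53·21/167 = 6.6647
OR_MH = (17.4406 + 12.6108) / (6.5529 + 6.6647) = 30.0514 / 13.2176 = 2.27359

2.274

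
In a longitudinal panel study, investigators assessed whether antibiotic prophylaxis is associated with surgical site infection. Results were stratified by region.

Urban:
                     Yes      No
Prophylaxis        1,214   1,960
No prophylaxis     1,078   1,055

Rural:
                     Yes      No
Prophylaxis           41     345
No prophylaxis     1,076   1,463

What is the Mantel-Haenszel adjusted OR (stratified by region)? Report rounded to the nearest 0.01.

0.50

OR_MH = Σ(aᵢdᵢ/nᵢ) / Σ(bᵢcᵢ/nᵢ), where nᵢ is the stratum total.
Stratum 1 (Urban): n = 5307; a·d/n = 1214·1055/5307 = 241.3360; b·c/n = 1960·1078/5307 = 398.1308
Stratum 2 (Rural): n = 2925; a·d/n = 41·1463/2925 = 20.5070; b·c/n = 345·1076/2925 = 126.9128
OR_MH = (241.3360 + 20.5070) / (398.1308 + 126.9128) = 261.8430 / 525.0436 = 0.49871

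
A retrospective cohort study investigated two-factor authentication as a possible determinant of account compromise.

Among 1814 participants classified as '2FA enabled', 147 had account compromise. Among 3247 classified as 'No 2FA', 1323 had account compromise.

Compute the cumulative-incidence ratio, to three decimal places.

From the description: a = 147, b = 1667, c = 1323, d = 1924.
Risk in exposed = 147/1814 = 0.08104; risk in unexposed = 1323/3247 = 0.40745.
RR = 0.08104 / 0.40745 = 0.19889
The risk is 80% lower among the exposed than among the unexposed.

0.199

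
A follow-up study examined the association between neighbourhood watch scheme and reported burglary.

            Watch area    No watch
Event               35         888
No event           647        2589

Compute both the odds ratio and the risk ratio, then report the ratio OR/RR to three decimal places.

0.785

Reading the table with exposure as columns: a = 35 (Watch area, case), b = 647 (Watch area, non-case), c = 888 (No watch, case), d = 2589.
OR = (35·2589)/(647·888) = 90615/574536 = 0.15772
Risk in exposed = 35/682 = 0.05132; risk in unexposed = 888/3477 = 0.25539; RR = 0.20094
OR/RR = 0.15772 / 0.20094 = 0.78489
The outcome is not rare, so the OR lies further from 1 than the RR.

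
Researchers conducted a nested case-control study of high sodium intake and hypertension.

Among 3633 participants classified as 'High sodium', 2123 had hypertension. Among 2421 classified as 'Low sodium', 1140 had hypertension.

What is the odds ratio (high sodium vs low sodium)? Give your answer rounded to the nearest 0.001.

From the description: a = 2123, b = 1510, c = 1140, d = 1281.
OR = (a·d)/(b·c) = (2123 × 1281) / (1510 × 1140) = 2719563 / 1721400 = 1.57986
The odds of hypertension are about 1.58 times as high in the high sodium group.

1.580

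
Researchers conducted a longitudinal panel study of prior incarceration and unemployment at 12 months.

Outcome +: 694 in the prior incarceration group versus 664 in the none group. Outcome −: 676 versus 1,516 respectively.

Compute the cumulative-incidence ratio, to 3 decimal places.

1.663

From the description: a = 694, b = 676, c = 664, d = 1516.
Risk in exposed = 694/1370 = 0.50657; risk in unexposed = 664/2180 = 0.30459.
RR = 0.50657 / 0.30459 = 1.66313
The risk among the exposed is 1.66 times that among the unexposed.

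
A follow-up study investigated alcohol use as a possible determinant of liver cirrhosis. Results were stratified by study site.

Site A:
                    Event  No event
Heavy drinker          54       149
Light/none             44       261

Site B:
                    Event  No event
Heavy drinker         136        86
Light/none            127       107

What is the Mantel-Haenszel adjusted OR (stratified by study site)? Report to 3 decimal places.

OR_MH = Σ(aᵢdᵢ/nᵢ) / Σ(bᵢcᵢ/nᵢ), where nᵢ is the stratum total.
Stratum 1 (Site A): n = 508; a·d/n = 54·261/508 = 27.7441; b·c/n = 149·44/508 = 12.9055
Stratum 2 (Site B): n = 456; a·d/n = 136·107/456 = 31.9123; b·c/n = 86·127/456 = 23.9518
OR_MH = (27.7441 + 31.9123) / (12.9055 + 23.9518) = 59.6564 / 36.8573 = 1.61858

1.619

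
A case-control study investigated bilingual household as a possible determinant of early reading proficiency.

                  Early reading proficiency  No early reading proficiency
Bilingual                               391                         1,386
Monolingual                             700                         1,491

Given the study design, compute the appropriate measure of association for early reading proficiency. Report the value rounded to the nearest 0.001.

Cells: a = 391, b = 1386, c = 700, d = 1491.
This is a case-control study: participants were sampled on outcome status, so risks in the source population cannot be estimated directly — relative risk is not valid here. The odds ratio is the appropriate measure.
OR = (a·d)/(b·c) = (391 × 1491) / (1386 × 700) = 582981 / 970200 = 0.60089

0.601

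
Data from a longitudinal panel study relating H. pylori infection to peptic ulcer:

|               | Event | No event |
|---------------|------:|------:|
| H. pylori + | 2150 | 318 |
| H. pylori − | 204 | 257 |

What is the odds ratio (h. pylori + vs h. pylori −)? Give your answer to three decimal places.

8.518

Cells: a = 2150, b = 318, c = 204, d = 257.
OR = (a·d)/(b·c) = (2150 × 257) / (318 × 204) = 552550 / 64872 = 8.51754
The odds of peptic ulcer are about 8.52 times as high in the h. pylori + group.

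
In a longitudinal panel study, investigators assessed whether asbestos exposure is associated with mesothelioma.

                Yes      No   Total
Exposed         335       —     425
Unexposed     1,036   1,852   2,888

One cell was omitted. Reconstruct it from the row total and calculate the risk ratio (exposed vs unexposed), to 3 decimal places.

The missing cell is in the exposed row: 425 − 335 = 90.
So a = 335, b = 90, c = 1036, d = 1852.
RR = [a/(a+b)] / [c/(c+d)] = (335/425) / (1036/2888) = 0.78824/0.35873 = 2.19732

2.197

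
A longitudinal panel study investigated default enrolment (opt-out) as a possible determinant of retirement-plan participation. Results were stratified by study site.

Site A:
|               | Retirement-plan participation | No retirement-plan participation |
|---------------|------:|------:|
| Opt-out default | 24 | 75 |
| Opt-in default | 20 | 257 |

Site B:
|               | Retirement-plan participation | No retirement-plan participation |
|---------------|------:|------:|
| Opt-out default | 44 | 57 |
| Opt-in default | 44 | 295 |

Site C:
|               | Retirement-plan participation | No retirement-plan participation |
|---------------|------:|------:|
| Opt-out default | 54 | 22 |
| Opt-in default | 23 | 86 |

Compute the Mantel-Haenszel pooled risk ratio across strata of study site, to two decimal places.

3.36

RR_MH = Σ(aᵢ·n₀ᵢ/nᵢ) / Σ(cᵢ·n₁ᵢ/nᵢ), with n₁ᵢ = aᵢ+bᵢ (exposed), n₀ᵢ = cᵢ+dᵢ (unexposed), nᵢ = n₁ᵢ+n₀ᵢ.
Stratum 1 (Site A): n₁ = 99, n₀ = 277, n = 376; a·n₀/n = 24·277/376 = 17.6809; c·n₁/n = 20·99/376 = 5.2660
Stratum 2 (Site B): n₁ = 101, n₀ = 339, n = 440; a·n₀/n = 44·339/440 = 33.9000; c·n₁/n = 44·101/440 = 10.1000
Stratum 3 (Site C): n₁ = 76, n₀ = 109, n = 185; a·n₀/n = 54·109/185 = 31.8162; c·n₁/n = 23·76/185 = 9.4486
RR_MH = (17.6809 + 33.9000 + 31.8162) / (5.2660 + 10.1000 + 9.4486) = 83.3971 / 24.8146 = 3.36081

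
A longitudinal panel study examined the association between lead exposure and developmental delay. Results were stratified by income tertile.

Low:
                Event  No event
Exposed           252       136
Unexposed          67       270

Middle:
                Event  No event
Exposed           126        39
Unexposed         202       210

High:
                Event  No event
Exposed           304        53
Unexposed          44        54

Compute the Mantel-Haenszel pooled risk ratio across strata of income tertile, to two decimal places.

2.13

RR_MH = Σ(aᵢ·n₀ᵢ/nᵢ) / Σ(cᵢ·n₁ᵢ/nᵢ), with n₁ᵢ = aᵢ+bᵢ (exposed), n₀ᵢ = cᵢ+dᵢ (unexposed), nᵢ = n₁ᵢ+n₀ᵢ.
Stratum 1 (Low): n₁ = 388, n₀ = 337, n = 725; a·n₀/n = 252·337/725 = 117.1366; c·n₁/n = 67·388/725 = 35.8566
Stratum 2 (Middle): n₁ = 165, n₀ = 412, n = 577; a·n₀/n = 126·412/577 = 89.9688; c·n₁/n = 202·165/577 = 57.7643
Stratum 3 (High): n₁ = 357, n₀ = 98, n = 455; a·n₀/n = 304·98/455 = 65.4769; c·n₁/n = 44·357/455 = 34.5231
RR_MH = (117.1366 + 89.9688 + 65.4769) / (35.8566 + 57.7643 + 34.5231) = 272.5823 / 128.1439 = 2.12716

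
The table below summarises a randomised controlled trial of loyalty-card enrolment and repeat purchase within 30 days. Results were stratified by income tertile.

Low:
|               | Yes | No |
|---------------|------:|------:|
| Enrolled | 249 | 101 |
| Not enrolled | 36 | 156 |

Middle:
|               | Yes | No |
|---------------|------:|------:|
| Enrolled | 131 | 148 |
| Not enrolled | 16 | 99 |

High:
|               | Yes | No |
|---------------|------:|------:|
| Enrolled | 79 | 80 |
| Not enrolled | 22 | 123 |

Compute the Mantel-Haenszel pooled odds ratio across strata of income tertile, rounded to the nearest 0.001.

7.378

OR_MH = Σ(aᵢdᵢ/nᵢ) / Σ(bᵢcᵢ/nᵢ), where nᵢ is the stratum total.
Stratum 1 (Low): n = 542; a·d/n = 249·156/542 = 71.6679; b·c/n = 101·36/542 = 6.7085
Stratum 2 (Middle): n = 394; a·d/n = 131·99/394 = 32.9162; b·c/n = 148·16/394 = 6.0102
Stratum 3 (High): n = 304; a·d/n = 79·123/304 = 31.9638; b·c/n = 80·22/304 = 5.7895
OR_MH = (71.6679 + 32.9162 + 31.9638) / (6.7085 + 6.0102 + 5.7895) = 136.5480 / 18.5081 = 7.37774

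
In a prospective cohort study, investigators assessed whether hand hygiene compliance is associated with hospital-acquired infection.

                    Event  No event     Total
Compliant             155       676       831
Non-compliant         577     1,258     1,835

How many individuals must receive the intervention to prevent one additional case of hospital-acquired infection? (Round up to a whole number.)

Risk in treated group = 155/831 = 0.18652; risk in control = 577/1835 = 0.31444.
Absolute risk reduction = 0.31444 − 0.18652 = 0.12792
NNT = 1 / ARR = 1 / 0.12792 = 7.817 → round up → 8

8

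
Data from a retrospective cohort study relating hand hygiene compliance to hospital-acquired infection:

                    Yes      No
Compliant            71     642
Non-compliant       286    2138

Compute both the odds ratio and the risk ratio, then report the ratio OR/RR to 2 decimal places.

Cells: a = 71, b = 642, c = 286, d = 2138.
OR = (71·2138)/(642·286) = 151798/183612 = 0.82673
Risk in exposed = 71/713 = 0.09958; risk in unexposed = 286/2424 = 0.11799; RR = 0.84399
OR/RR = 0.82673 / 0.84399 = 0.97956
The outcome is not rare, so the OR lies further from 1 than the RR.

0.98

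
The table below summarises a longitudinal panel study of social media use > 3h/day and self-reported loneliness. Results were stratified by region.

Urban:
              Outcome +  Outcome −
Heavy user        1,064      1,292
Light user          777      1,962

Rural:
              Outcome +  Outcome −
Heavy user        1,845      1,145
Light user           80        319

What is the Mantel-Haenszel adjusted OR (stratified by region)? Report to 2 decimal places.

2.60

OR_MH = Σ(aᵢdᵢ/nᵢ) / Σ(bᵢcᵢ/nᵢ), where nᵢ is the stratum total.
Stratum 1 (Urban): n = 5095; a·d/n = 1064·1962/5095 = 409.7288; b·c/n = 1292·777/5095 = 197.0332
Stratum 2 (Rural): n = 3389; a·d/n = 1845·319/3389 = 173.6663; b·c/n = 1145·80/3389 = 27.0286
OR_MH = (409.7288 + 173.6663) / (197.0332 + 27.0286) = 583.3950 / 224.0618 = 2.60372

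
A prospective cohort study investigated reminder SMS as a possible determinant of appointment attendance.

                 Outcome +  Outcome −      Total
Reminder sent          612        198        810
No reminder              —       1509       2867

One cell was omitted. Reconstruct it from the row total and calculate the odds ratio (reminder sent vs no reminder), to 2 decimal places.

The missing cell is in the unexposed row: 2867 − 1509 = 1358.
So a = 612, b = 198, c = 1358, d = 1509.
OR = (a·d)/(b·c) = (612 × 1509) / (198 × 1358) = 923508 / 268884 = 3.43460

3.43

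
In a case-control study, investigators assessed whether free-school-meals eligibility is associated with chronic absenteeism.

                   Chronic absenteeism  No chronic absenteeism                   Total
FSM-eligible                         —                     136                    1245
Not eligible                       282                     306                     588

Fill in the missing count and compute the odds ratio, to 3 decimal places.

8.848

The missing cell is in the exposed row: 1245 − 136 = 1109.
So a = 1109, b = 136, c = 282, d = 306.
OR = (a·d)/(b·c) = (1109 × 306) / (136 × 282) = 339354 / 38352 = 8.84840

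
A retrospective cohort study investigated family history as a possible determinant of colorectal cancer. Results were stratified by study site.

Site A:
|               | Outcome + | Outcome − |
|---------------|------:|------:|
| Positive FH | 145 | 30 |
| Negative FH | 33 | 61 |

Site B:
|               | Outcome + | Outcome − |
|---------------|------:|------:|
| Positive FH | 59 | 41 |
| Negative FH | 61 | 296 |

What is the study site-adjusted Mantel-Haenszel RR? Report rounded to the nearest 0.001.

RR_MH = Σ(aᵢ·n₀ᵢ/nᵢ) / Σ(cᵢ·n₁ᵢ/nᵢ), with n₁ᵢ = aᵢ+bᵢ (exposed), n₀ᵢ = cᵢ+dᵢ (unexposed), nᵢ = n₁ᵢ+n₀ᵢ.
Stratum 1 (Site A): n₁ = 175, n₀ = 94, n = 269; a·n₀/n = 145·94/269 = 50.6691; c·n₁/n = 33·175/269 = 21.4684
Stratum 2 (Site B): n₁ = 100, n₀ = 357, n = 457; a·n₀/n = 59·357/457 = 46.0897; c·n₁/n = 61·100/457 = 13.3479
RR_MH = (50.6691 + 46.0897) / (21.4684 + 13.3479) = 96.7589 / 34.8163 = 2.77912

2.779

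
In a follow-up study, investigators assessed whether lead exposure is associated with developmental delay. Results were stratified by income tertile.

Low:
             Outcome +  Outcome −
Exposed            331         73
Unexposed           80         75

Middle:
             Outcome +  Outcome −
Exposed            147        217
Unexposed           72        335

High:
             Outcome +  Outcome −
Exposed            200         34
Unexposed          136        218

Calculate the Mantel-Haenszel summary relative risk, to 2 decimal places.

1.99

RR_MH = Σ(aᵢ·n₀ᵢ/nᵢ) / Σ(cᵢ·n₁ᵢ/nᵢ), with n₁ᵢ = aᵢ+bᵢ (exposed), n₀ᵢ = cᵢ+dᵢ (unexposed), nᵢ = n₁ᵢ+n₀ᵢ.
Stratum 1 (Low): n₁ = 404, n₀ = 155, n = 559; a·n₀/n = 331·155/559 = 91.7800; c·n₁/n = 80·404/559 = 57.8175
Stratum 2 (Middle): n₁ = 364, n₀ = 407, n = 771; a·n₀/n = 147·407/771 = 77.5992; c·n₁/n = 72·364/771 = 33.9922
Stratum 3 (High): n₁ = 234, n₀ = 354, n = 588; a·n₀/n = 200·354/588 = 120.4082; c·n₁/n = 136·234/588 = 54.1224
RR_MH = (91.7800 + 77.5992 + 120.4082) / (57.8175 + 33.9922 + 54.1224) = 289.7873 / 145.9322 = 1.98577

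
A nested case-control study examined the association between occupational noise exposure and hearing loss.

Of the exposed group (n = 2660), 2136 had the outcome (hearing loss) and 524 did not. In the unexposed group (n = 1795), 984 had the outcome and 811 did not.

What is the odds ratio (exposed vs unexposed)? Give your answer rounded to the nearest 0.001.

From the description: a = 2136, b = 524, c = 984, d = 811.
OR = (a·d)/(b·c) = (2136 × 811) / (524 × 984) = 1732296 / 515616 = 3.35966
The odds of hearing loss are about 3.36 times as high in the exposed group.

3.360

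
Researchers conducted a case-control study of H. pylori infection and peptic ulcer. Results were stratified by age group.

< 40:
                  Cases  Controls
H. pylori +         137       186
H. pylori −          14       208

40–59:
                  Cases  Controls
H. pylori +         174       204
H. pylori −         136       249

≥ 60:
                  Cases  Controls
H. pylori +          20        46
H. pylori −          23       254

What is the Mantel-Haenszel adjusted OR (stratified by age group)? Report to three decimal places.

2.801

OR_MH = Σ(aᵢdᵢ/nᵢ) / Σ(bᵢcᵢ/nᵢ), where nᵢ is the stratum total.
Stratum 1 (< 40): n = 545; a·d/n = 137·208/545 = 52.2862; b·c/n = 186·14/545 = 4.7780
Stratum 2 (40–59): n = 763; a·d/n = 174·249/763 = 56.7837; b·c/n = 204·136/763 = 36.3617
Stratum 3 (≥ 60): n = 343; a·d/n = 20·254/343 = 14.8105; b·c/n = 46·23/343 = 3.0845
OR_MH = (52.2862 + 56.7837 + 14.8105) / (4.7780 + 36.3617 + 3.0845) = 123.8805 / 44.2243 = 2.80119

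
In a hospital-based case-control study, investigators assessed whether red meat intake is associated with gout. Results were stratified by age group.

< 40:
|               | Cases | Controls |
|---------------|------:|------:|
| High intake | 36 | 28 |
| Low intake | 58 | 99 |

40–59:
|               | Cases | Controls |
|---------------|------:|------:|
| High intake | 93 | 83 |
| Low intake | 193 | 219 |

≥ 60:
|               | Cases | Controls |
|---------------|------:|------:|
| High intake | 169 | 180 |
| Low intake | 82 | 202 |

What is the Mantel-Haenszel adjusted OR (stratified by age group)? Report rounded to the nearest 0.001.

1.808

OR_MH = Σ(aᵢdᵢ/nᵢ) / Σ(bᵢcᵢ/nᵢ), where nᵢ is the stratum total.
Stratum 1 (< 40): n = 221; a·d/n = 36·99/221 = 16.1267; b·c/n = 28·58/221 = 7.3484
Stratum 2 (40–59): n = 588; a·d/n = 93·219/588 = 34.6378; b·c/n = 83·193/588 = 27.2432
Stratum 3 (≥ 60): n = 633; a·d/n = 169·202/633 = 53.9305; b·c/n = 180·82/633 = 23.3175
OR_MH = (16.1267 + 34.6378 + 53.9305) / (7.3484 + 27.2432 + 23.3175) = 104.6949 / 57.9091 = 1.80792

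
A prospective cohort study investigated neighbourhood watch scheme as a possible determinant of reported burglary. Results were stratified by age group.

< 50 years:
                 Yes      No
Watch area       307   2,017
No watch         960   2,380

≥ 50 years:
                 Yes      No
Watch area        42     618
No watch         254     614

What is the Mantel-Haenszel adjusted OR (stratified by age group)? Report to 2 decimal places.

0.33

OR_MH = Σ(aᵢdᵢ/nᵢ) / Σ(bᵢcᵢ/nᵢ), where nᵢ is the stratum total.
Stratum 1 (< 50 years): n = 5664; a·d/n = 307·2380/5664 = 129.0007; b·c/n = 2017·960/5664 = 341.8644
Stratum 2 (≥ 50 years): n = 1528; a·d/n = 42·614/1528 = 16.8770; b·c/n = 618·254/1528 = 102.7304
OR_MH = (129.0007 + 16.8770) / (341.8644 + 102.7304) = 145.8777 / 444.5948 = 0.32811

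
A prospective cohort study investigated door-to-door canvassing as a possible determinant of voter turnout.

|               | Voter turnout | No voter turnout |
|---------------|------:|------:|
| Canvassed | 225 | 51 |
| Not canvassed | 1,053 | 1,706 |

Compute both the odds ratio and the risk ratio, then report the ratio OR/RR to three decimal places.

3.346

Cells: a = 225, b = 51, c = 1053, d = 1706.
OR = (225·1706)/(51·1053) = 383850/53703 = 7.14765
Risk in exposed = 225/276 = 0.81522; risk in unexposed = 1053/2759 = 0.38166; RR = 2.13598
OR/RR = 7.14765 / 2.13598 = 3.34631
The outcome is not rare, so the OR lies further from 1 than the RR.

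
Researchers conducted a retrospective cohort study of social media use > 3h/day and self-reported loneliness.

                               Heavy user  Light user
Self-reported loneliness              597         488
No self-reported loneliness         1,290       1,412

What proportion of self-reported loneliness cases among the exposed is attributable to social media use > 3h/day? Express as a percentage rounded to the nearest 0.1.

18.8

Reading the table with exposure as columns: a = 597 (Heavy user, case), b = 1290 (Heavy user, non-case), c = 488 (Light user, case), d = 1412.
Risk in exposed = 597/1887 = 0.31638; risk in unexposed = 488/1900 = 0.25684.
RR = 0.31638/0.25684 = 1.23179
AR% = (RR − 1)/RR × 100 = (1.23179 − 1)/1.23179 × 100 = 18.8172%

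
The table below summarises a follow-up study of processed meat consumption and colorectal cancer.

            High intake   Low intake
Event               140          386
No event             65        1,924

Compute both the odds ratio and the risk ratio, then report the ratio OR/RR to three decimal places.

2.627

Reading the table with exposure as columns: a = 140 (High intake, case), b = 65 (High intake, non-case), c = 386 (Low intake, case), d = 1924.
OR = (140·1924)/(65·386) = 269360/25090 = 10.73575
Risk in exposed = 140/205 = 0.68293; risk in unexposed = 386/2310 = 0.16710; RR = 4.08695
OR/RR = 10.73575 / 4.08695 = 2.62684
The outcome is not rare, so the OR lies further from 1 than the RR.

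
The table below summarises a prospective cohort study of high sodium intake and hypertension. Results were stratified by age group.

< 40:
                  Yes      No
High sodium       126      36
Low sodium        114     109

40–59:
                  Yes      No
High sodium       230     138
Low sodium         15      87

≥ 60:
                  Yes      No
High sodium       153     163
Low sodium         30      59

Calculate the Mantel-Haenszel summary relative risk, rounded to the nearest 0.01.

RR_MH = Σ(aᵢ·n₀ᵢ/nᵢ) / Σ(cᵢ·n₁ᵢ/nᵢ), with n₁ᵢ = aᵢ+bᵢ (exposed), n₀ᵢ = cᵢ+dᵢ (unexposed), nᵢ = n₁ᵢ+n₀ᵢ.
Stratum 1 (< 40): n₁ = 162, n₀ = 223, n = 385; a·n₀/n = 126·223/385 = 72.9818; c·n₁/n = 114·162/385 = 47.9688
Stratum 2 (40–59): n₁ = 368, n₀ = 102, n = 470; a·n₀/n = 230·102/470 = 49.9149; c·n₁/n = 15·368/470 = 11.7447
Stratum 3 (≥ 60): n₁ = 316, n₀ = 89, n = 405; a·n₀/n = 153·89/405 = 33.6222; c·n₁/n = 30·316/405 = 23.4074
RR_MH = (72.9818 + 49.9149 + 33.6222) / (47.9688 + 11.7447 + 23.4074) = 156.5189 / 83.1209 = 1.88303

1.88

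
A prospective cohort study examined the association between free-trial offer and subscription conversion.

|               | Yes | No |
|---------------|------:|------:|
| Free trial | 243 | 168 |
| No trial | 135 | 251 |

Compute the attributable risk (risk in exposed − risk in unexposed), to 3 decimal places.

Cells: a = 243, b = 168, c = 135, d = 251.
Risk in exposed = 243/411 = 0.591241; risk in unexposed = 135/386 = 0.349741.
Risk difference = 0.591241 − 0.349741 = 0.241500

0.241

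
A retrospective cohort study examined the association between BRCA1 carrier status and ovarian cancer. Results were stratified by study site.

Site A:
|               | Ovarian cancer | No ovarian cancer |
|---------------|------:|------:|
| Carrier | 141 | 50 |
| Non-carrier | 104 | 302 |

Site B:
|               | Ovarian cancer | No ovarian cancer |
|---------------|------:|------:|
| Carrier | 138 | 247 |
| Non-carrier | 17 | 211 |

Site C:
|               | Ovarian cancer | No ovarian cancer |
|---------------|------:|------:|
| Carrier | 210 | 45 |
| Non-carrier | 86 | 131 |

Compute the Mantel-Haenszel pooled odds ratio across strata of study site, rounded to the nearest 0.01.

OR_MH = Σ(aᵢdᵢ/nᵢ) / Σ(bᵢcᵢ/nᵢ), where nᵢ is the stratum total.
Stratum 1 (Site A): n = 597; a·d/n = 141·302/597 = 71.3266; b·c/n = 50·104/597 = 8.7102
Stratum 2 (Site B): n = 613; a·d/n = 138·211/613 = 47.5008; b·c/n = 247·17/613 = 6.8499
Stratum 3 (Site C): n = 472; a·d/n = 210·131/472 = 58.2839; b·c/n = 45·86/472 = 8.1992
OR_MH = (71.3266 + 47.5008 + 58.2839) / (8.7102 + 6.8499 + 8.1992) = 177.1113 / 23.7593 = 7.45440

7.45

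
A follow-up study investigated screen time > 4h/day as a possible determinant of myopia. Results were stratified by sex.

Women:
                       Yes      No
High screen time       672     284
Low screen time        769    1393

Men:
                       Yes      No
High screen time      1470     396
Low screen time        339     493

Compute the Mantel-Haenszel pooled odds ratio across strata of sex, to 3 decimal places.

4.748

OR_MH = Σ(aᵢdᵢ/nᵢ) / Σ(bᵢcᵢ/nᵢ), where nᵢ is the stratum total.
Stratum 1 (Women): n = 3118; a·d/n = 672·1393/3118 = 300.2232; b·c/n = 284·769/3118 = 70.0436
Stratum 2 (Men): n = 2698; a·d/n = 1470·493/2698 = 268.6101; b·c/n = 396·339/2698 = 49.7569
OR_MH = (300.2232 + 268.6101) / (70.0436 + 49.7569) = 568.8333 / 119.8005 = 4.74817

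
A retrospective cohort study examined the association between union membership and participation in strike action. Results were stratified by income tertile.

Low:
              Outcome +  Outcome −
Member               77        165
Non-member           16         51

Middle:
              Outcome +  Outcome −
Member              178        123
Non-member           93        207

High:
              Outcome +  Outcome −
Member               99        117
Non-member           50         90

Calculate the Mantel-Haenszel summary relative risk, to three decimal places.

1.615

RR_MH = Σ(aᵢ·n₀ᵢ/nᵢ) / Σ(cᵢ·n₁ᵢ/nᵢ), with n₁ᵢ = aᵢ+bᵢ (exposed), n₀ᵢ = cᵢ+dᵢ (unexposed), nᵢ = n₁ᵢ+n₀ᵢ.
Stratum 1 (Low): n₁ = 242, n₀ = 67, n = 309; a·n₀/n = 77·67/309 = 16.6958; c·n₁/n = 16·242/309 = 12.5307
Stratum 2 (Middle): n₁ = 301, n₀ = 300, n = 601; a·n₀/n = 178·300/601 = 88.8519; c·n₁/n = 93·301/601 = 46.5774
Stratum 3 (High): n₁ = 216, n₀ = 140, n = 356; a·n₀/n = 99·140/356 = 38.9326; c·n₁/n = 50·216/356 = 30.3371
RR_MH = (16.6958 + 88.8519 + 38.9326) / (12.5307 + 46.5774 + 30.3371) = 144.4803 / 89.4452 = 1.61529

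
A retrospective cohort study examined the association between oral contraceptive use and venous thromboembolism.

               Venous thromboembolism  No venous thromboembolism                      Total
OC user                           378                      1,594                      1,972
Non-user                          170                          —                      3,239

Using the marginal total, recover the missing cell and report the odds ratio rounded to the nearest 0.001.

4.281

The missing cell is in the unexposed row: 3239 − 170 = 3069.
So a = 378, b = 1594, c = 170, d = 3069.
OR = (a·d)/(b·c) = (378 × 3069) / (1594 × 170) = 1160082 / 270980 = 4.28106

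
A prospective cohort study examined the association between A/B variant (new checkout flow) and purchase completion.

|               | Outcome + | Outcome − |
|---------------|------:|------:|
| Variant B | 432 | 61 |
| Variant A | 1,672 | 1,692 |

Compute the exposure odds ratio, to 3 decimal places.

7.167

Cells: a = 432, b = 61, c = 1672, d = 1692.
OR = (a·d)/(b·c) = (432 × 1692) / (61 × 1672) = 730944 / 101992 = 7.16668
The odds of purchase completion are about 7.17 times as high in the variant b group.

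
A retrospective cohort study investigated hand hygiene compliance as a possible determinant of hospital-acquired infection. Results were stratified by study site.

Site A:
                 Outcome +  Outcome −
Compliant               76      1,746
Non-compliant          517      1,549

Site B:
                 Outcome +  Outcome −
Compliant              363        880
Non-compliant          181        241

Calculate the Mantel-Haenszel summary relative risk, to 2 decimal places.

RR_MH = Σ(aᵢ·n₀ᵢ/nᵢ) / Σ(cᵢ·n₁ᵢ/nᵢ), with n₁ᵢ = aᵢ+bᵢ (exposed), n₀ᵢ = cᵢ+dᵢ (unexposed), nᵢ = n₁ᵢ+n₀ᵢ.
Stratum 1 (Site A): n₁ = 1822, n₀ = 2066, n = 3888; a·n₀/n = 76·2066/3888 = 40.3848; c·n₁/n = 517·1822/3888 = 242.2773
Stratum 2 (Site B): n₁ = 1243, n₀ = 422, n = 1665; a·n₀/n = 363·422/1665 = 92.0036; c·n₁/n = 181·1243/1665 = 135.1249
RR_MH = (40.3848 + 92.0036) / (242.2773 + 135.1249) = 132.3884 / 377.4022 = 0.35079

0.35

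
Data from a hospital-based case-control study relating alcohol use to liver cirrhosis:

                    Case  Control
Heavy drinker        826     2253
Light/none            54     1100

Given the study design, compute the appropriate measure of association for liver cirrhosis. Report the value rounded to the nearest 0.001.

7.468

Cells: a = 826, b = 2253, c = 54, d = 1100.
This is a hospital-based case-control study: participants were sampled on outcome status, so risks in the source population cannot be estimated directly — relative risk is not valid here. The odds ratio is the appropriate measure.
OR = (a·d)/(b·c) = (826 × 1100) / (2253 × 54) = 908600 / 121662 = 7.46823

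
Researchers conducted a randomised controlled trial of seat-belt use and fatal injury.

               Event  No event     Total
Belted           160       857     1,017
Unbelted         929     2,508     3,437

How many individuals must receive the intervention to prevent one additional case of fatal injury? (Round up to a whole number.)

9

Risk in treated group = 160/1017 = 0.15733; risk in control = 929/3437 = 0.27029.
Absolute risk reduction = 0.27029 − 0.15733 = 0.11297
NNT = 1 / ARR = 1 / 0.11297 = 8.852 → round up → 9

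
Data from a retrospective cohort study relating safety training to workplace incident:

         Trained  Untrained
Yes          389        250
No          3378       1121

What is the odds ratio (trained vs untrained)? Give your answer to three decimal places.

0.516

Reading the table with exposure as columns: a = 389 (Trained, case), b = 3378 (Trained, non-case), c = 250 (Untrained, case), d = 1121.
OR = (a·d)/(b·c) = (389 × 1121) / (3378 × 250) = 436069 / 844500 = 0.51636
Exposure is associated with lower odds of workplace incident (OR = 0.52 < 1).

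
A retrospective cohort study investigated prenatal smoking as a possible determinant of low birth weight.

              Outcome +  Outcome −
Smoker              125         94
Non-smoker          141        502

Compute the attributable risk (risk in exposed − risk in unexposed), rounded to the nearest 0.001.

0.351

Cells: a = 125, b = 94, c = 141, d = 502.
Risk in exposed = 125/219 = 0.570776; risk in unexposed = 141/643 = 0.219285.
Risk difference = 0.570776 − 0.219285 = 0.351492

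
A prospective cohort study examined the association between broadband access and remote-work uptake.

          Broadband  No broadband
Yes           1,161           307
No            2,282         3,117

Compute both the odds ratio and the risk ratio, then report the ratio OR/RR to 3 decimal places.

1.373

Reading the table with exposure as columns: a = 1161 (Broadband, case), b = 2282 (Broadband, non-case), c = 307 (No broadband, case), d = 3117.
OR = (1161·3117)/(2282·307) = 3618837/700574 = 5.16553
Risk in exposed = 1161/3443 = 0.33721; risk in unexposed = 307/3424 = 0.08966; RR = 3.76089
OR/RR = 5.16553 / 3.76089 = 1.37349
The outcome is not rare, so the OR lies further from 1 than the RR.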